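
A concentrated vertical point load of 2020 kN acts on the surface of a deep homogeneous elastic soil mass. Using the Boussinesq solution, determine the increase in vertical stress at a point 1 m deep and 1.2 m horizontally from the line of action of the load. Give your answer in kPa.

Boussinesq vertical stress below a point load on an elastic half-space:
Δσ_z = 3P/(2πz²) · [1 + (r/z)²]^(−5/2)
r/z = 1.2/1 = 1.2; [1+(r/z)²]^(−5/2) = 0.10753.
Δσ_z = 3×2020/(2π×1²) × 0.10753 = 964.48 × 0.10753 = 103.7 kPa

Δσ_z ≈ 104 kPa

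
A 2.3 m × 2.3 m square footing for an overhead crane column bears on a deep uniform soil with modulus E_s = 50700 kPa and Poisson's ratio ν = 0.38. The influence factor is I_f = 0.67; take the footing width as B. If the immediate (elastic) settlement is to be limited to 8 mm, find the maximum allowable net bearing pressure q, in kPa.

q ≈ 308 kPa

S_e = q·B·(1−ν²)/E_s · I_f  ⇒  q = S_e·E_s / (B·(1−ν²)·I_f).
q = 0.008 × 50700 / (2.3 × 0.8556 × 0.67) = 307.6 kPa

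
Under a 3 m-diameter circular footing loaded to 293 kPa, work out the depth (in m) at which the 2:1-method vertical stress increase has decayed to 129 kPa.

z ≈ 1.52 m

2:1 spreading — at depth z the loaded area has grown by z in each plan dimension:
qD²/(D+z)² = Δσ_z ⇒ z = D(√(q/Δσ_z) − 1) = 3×(√(293/129) − 1) = 1.521 m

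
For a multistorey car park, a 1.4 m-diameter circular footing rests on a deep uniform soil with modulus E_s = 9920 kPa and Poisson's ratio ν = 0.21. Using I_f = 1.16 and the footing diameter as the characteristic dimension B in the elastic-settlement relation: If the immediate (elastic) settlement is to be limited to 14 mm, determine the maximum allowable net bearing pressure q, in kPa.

q ≈ 89.5 kPa

S_e = q·B·(1−ν²)/E_s · I_f  ⇒  q = S_e·E_s / (B·(1−ν²)·I_f).
q = 0.014 × 9920 / (1.4 × 0.9559 × 1.16) = 89.46 kPa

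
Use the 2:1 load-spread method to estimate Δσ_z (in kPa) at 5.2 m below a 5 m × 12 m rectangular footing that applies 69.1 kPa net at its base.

By the 2:1 method the load spreads at 1 horizontal : 2 vertical, so at depth z the loaded area has grown by z in each plan dimension:
Δσ = qBL/((B+z)(L+z)) = 69.1×5×12/((5+5.2)(12+5.2)) = 23.632 kPa

Δσ_z ≈ 23.6 kPa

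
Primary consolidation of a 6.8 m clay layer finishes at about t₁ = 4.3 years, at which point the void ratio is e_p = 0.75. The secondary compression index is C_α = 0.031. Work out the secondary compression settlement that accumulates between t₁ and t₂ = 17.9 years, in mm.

S_s ≈ 74.6 mm

Secondary compression: S_s = C_α·H/(1+e_p)·log₁₀(t₂/t₁)
S_s = 0.031×6.8/(1+0.75)×log₁₀(17.9/4.3)
    = 0.1205 × 0.6194 = 0.07461 m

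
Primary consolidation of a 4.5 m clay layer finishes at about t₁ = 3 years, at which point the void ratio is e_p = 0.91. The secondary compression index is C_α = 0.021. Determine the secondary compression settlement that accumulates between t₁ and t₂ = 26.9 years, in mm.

Secondary compression: S_s = C_α·H/(1+e_p)·log₁₀(t₂/t₁)
S_s = 0.021×4.5/(1+0.91)×log₁₀(26.9/3)
    = 0.04948 × 0.9526 = 0.04713 m

S_s ≈ 47.1 mm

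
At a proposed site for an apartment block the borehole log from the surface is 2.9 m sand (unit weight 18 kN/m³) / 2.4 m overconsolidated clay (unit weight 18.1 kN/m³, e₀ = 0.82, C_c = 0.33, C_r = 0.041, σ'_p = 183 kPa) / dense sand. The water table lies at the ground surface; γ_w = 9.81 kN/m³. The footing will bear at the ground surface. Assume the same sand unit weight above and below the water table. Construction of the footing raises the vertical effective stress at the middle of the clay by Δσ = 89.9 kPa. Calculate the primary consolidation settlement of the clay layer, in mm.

S_c ≈ 30.5 mm

Mid-depth of clay below the ground surface: z = 2.9 + 2.4/2 = 4.1 m.
Total vertical stress at mid-clay: σ_v = 18×2.9 + 18.1×1.2 = 73.92 kPa.
Pore pressure: u = 9.81×(4.1 − 0) = 40.221 kPa.
Initial effective stress: σ'_0 = σ_v − u = 73.92 − 40.221 = 33.699 kPa.
Final effective stress: σ'_f = 33.699 + 89.9 = 123.6 kPa.
σ'_f = 123.6 ≤ σ'_p = 183 kPa, so the clay remains overconsolidated and only the recompression index applies:
S_c = C_r·H/(1+e₀)·log₁₀(σ'_f/σ'_0) = 0.041×2.4/1.82×log₁₀(123.6/33.699)
    = 0.054067 × 0.5644 = 0.03052 m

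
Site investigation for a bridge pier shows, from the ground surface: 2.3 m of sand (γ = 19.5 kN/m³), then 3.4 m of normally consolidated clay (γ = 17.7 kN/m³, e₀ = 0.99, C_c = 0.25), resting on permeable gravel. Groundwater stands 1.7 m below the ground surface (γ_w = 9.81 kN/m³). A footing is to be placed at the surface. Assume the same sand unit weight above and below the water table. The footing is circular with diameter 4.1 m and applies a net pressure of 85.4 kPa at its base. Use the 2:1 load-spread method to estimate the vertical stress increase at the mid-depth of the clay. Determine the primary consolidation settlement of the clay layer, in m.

Mid-depth of clay below the ground surface: z = 2.3 + 3.4/2 = 4 m.
Total vertical stress at mid-clay: σ_v = 19.5×2.3 + 17.7×1.7 = 74.94 kPa.
Pore pressure: u = 9.81×(4 − 1.7) = 22.563 kPa.
Initial effective stress: σ'_0 = σ_v − u = 74.94 − 22.563 = 52.377 kPa.
Stress increase at mid-clay by the 2:1 spreading method:
Δσ ≈ qD²/(D+z)² = 85.4×4.1²/(4.1+4)² = 21.88 kPa
Final effective stress: σ'_f = σ'_0 + Δσ = 52.377 + 21.88 = 74.257 kPa.
Normally consolidated clay, so the full stress increment lies on the virgin compression line:
S_c = C_c·H/(1+e₀)·log₁₀(σ'_f/σ'_0) = 0.25×3.4/(1+0.99)×log₁₀(74.257/52.377)
    = 0.42714 × 0.1516 = 0.06475 m

S_c ≈ 0.0648 m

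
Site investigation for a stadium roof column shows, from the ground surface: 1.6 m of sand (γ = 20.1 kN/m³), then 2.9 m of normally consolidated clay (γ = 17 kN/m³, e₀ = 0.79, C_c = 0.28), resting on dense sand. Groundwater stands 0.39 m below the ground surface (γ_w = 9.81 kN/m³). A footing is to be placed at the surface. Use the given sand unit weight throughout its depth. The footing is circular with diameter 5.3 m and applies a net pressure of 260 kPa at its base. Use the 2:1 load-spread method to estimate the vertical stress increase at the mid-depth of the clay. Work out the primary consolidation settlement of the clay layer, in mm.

Mid-depth of clay below the ground surface: z = 1.6 + 2.9/2 = 3.05 m.
Total vertical stress at mid-clay: σ_v = 20.1×1.6 + 17×1.45 = 56.81 kPa.
Pore pressure: u = 9.81×(3.05 − 0.39) = 26.095 kPa.
Initial effective stress: σ'_0 = σ_v − u = 56.81 − 26.095 = 30.715 kPa.
Stress increase at mid-clay by the 2:1 spreading method:
Δσ ≈ qD²/(D+z)² = 260×5.3²/(5.3+3.05)² = 104.75 kPa
Final effective stress: σ'_f = σ'_0 + Δσ = 30.715 + 104.75 = 135.47 kPa.
Normally consolidated clay, so the full stress increment lies on the virgin compression line:
S_c = C_c·H/(1+e₀)·log₁₀(σ'_f/σ'_0) = 0.28×2.9/(1+0.79)×log₁₀(135.47/30.715)
    = 0.45363 × 0.64449 = 0.2924 m

S_c ≈ 292 mm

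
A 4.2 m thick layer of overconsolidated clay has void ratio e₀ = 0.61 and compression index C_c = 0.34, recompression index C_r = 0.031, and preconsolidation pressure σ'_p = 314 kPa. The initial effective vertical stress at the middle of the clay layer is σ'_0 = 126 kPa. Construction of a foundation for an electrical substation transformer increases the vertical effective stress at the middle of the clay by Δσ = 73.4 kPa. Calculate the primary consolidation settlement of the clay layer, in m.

Final effective stress: σ'_f = 126 + 73.4 = 199.4 kPa.
σ'_f = 199.4 ≤ σ'_p = 314 kPa, so the clay remains overconsolidated and only the recompression index applies:
S_c = C_r·H/(1+e₀)·log₁₀(σ'_f/σ'_0) = 0.031×4.2/1.61×log₁₀(199.4/126)
    = 0.08087 × 0.19935 = 0.01612 m

S_c ≈ 0.0161 m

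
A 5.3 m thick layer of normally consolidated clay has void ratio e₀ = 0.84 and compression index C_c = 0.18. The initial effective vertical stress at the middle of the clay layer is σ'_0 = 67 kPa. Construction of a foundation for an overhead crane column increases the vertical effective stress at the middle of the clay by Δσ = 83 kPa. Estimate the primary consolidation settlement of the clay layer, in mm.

Final effective stress: σ'_f = σ'_0 + Δσ = 67 + 83 = 150 kPa.
Normally consolidated clay, so the full stress increment lies on the virgin compression line:
S_c = C_c·H/(1+e₀)·log₁₀(σ'_f/σ'_0) = 0.18×5.3/(1+0.84)×log₁₀(150/67)
    = 0.51848 × 0.35002 = 0.1815 m

S_c ≈ 181 mm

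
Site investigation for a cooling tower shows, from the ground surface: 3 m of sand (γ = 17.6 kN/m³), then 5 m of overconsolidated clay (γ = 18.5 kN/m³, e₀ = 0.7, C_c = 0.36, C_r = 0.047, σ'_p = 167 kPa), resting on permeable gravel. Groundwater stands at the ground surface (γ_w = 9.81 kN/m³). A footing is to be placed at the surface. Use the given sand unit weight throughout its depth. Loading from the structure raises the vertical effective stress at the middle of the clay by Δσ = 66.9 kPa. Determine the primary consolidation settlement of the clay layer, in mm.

S_c ≈ 54.6 mm

Mid-depth of clay below the ground surface: z = 3 + 5/2 = 5.5 m.
Total vertical stress at mid-clay: σ_v = 17.6×3 + 18.5×2.5 = 99.05 kPa.
Pore pressure: u = 9.81×(5.5 − 0) = 53.955 kPa.
Initial effective stress: σ'_0 = σ_v − u = 99.05 − 53.955 = 45.095 kPa.
Final effective stress: σ'_f = 45.095 + 66.9 = 112 kPa.
σ'_f = 112 ≤ σ'_p = 167 kPa, so the clay remains overconsolidated and only the recompression index applies:
S_c = C_r·H/(1+e₀)·log₁₀(σ'_f/σ'_0) = 0.047×5/1.7×log₁₀(112/45.095)
    = 0.13824 × 0.39509 = 0.05462 m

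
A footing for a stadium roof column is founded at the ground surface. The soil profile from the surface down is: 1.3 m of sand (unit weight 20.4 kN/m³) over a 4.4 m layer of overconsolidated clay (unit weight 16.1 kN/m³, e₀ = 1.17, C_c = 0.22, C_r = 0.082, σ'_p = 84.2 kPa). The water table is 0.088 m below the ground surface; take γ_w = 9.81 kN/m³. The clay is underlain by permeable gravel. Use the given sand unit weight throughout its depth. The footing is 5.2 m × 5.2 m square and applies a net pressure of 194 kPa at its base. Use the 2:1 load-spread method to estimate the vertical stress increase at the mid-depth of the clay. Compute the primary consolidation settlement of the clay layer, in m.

S_c ≈ 0.107 m

Mid-depth of clay below the ground surface: z = 1.3 + 4.4/2 = 3.5 m.
Total vertical stress at mid-clay: σ_v = 20.4×1.3 + 16.1×2.2 = 61.94 kPa.
Pore pressure: u = 9.81×(3.5 − 0.088) = 33.472 kPa.
Initial effective stress: σ'_0 = σ_v − u = 61.94 − 33.472 = 28.468 kPa.
Stress increase at mid-clay by the 2:1 spreading method:
Δσ = qBL/((B+z)(L+z)) = 194×5.2×5.2/((5.2+3.5)(5.2+3.5)) = 69.306 kPa
Final effective stress: σ'_f = 28.468 + 69.306 = 97.774 kPa.
σ'_f = 97.774 > σ'_p = 84.2 kPa, so the stress path crosses the preconsolidation pressure — recompression up to σ'_p, then virgin compression beyond:
S_c = H/(1+e₀)·[C_r·log₁₀(σ'_p/σ'_0) + C_c·log₁₀(σ'_f/σ'_p)]
    = 4.4/2.17 × [0.082×log₁₀(84.2/28.468) + 0.22×log₁₀(97.774/84.2)]
    = 2.0276 × [0.038618 + 0.01428] = 0.1073 m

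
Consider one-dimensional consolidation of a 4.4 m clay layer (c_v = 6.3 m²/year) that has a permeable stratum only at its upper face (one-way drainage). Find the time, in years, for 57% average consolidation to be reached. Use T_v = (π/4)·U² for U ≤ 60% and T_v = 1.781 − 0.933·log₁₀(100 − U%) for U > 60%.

Drainage path length: H_d = H = 4.4 m (single drainage).
U ≤ 60%: T_v = (π/4)·U² = (π/4)×0.57² = 0.25518.
t = T_v·H_d²/c_v = 0.25518×4.4²/6.3 = 0.7842 years.

t ≈ 0.784 years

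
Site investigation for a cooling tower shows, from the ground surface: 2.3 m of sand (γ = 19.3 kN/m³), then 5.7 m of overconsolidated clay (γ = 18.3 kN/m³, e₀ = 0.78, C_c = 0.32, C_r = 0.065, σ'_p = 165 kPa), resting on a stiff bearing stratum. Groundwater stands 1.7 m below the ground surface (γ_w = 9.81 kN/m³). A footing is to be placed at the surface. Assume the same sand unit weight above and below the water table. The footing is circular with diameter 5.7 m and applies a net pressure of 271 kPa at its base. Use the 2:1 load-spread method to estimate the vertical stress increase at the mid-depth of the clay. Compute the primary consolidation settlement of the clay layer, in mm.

S_c ≈ 71 mm

Mid-depth of clay below the ground surface: z = 2.3 + 5.7/2 = 5.15 m.
Total vertical stress at mid-clay: σ_v = 19.3×2.3 + 18.3×2.85 = 96.545 kPa.
Pore pressure: u = 9.81×(5.15 − 1.7) = 33.845 kPa.
Initial effective stress: σ'_0 = σ_v − u = 96.545 − 33.845 = 62.7 kPa.
Stress increase at mid-clay by the 2:1 spreading method:
Δσ ≈ qD²/(D+z)² = 271×5.7²/(5.7+5.15)² = 74.793 kPa
Final effective stress: σ'_f = 62.7 + 74.793 = 137.49 kPa.
σ'_f = 137.49 ≤ σ'_p = 165 kPa, so the clay remains overconsolidated and only the recompression index applies:
S_c = C_r·H/(1+e₀)·log₁₀(σ'_f/σ'_0) = 0.065×5.7/1.78×log₁₀(137.49/62.7)
    = 0.20814 × 0.341 = 0.07098 m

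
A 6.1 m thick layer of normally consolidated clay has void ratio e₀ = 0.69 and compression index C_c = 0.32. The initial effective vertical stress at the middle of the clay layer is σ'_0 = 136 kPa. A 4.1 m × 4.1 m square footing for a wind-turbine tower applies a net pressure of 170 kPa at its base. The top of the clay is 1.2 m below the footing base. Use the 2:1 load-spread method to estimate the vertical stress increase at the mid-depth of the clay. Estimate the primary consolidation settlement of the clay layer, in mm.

S_c ≈ 132 mm

Mid-depth of clay below the footing base: z = 1.2 + 6.1/2 = 4.25 m.
Stress increase at mid-clay by the 2:1 spreading method:
Δσ = qBL/((B+z)(L+z)) = 170×4.1×4.1/((4.1+4.25)(4.1+4.25)) = 40.987 kPa
Final effective stress: σ'_f = σ'_0 + Δσ = 136 + 40.987 = 176.99 kPa.
Normally consolidated clay, so the full stress increment lies on the virgin compression line:
S_c = C_c·H/(1+e₀)·log₁₀(σ'_f/σ'_0) = 0.32×6.1/(1+0.69)×log₁₀(176.99/136)
    = 1.155 × 0.11441 = 0.1321 m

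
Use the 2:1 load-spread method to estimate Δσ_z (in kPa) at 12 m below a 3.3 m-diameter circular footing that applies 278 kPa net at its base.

Δσ_z ≈ 12.9 kPa

By the 2:1 method the load spreads at 1 horizontal : 2 vertical, so at depth z the loaded area has grown by z in each plan dimension:
Δσ ≈ qD²/(D+z)² = 278×3.3²/(3.3+12)² = 12.933 kPa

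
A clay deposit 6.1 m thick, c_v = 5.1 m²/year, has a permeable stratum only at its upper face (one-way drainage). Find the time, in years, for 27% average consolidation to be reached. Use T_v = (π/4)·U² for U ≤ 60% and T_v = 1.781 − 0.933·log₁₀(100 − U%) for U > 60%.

Drainage path length: H_d = H = 6.1 m (single drainage).
U ≤ 60%: T_v = (π/4)·U² = (π/4)×0.27² = 0.057256.
t = T_v·H_d²/c_v = 0.057256×6.1²/5.1 = 0.4177 years.

t ≈ 0.418 years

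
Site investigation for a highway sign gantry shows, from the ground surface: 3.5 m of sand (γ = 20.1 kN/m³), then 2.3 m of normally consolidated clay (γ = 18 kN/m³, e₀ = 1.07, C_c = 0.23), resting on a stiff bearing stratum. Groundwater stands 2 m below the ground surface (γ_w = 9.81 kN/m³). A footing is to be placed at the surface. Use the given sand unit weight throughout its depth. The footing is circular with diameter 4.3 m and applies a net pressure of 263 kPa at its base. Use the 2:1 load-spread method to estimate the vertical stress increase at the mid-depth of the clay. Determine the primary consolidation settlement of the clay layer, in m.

S_c ≈ 0.0732 m

Mid-depth of clay below the ground surface: z = 3.5 + 2.3/2 = 4.65 m.
Total vertical stress at mid-clay: σ_v = 20.1×3.5 + 18×1.15 = 91.05 kPa.
Pore pressure: u = 9.81×(4.65 − 2) = 25.997 kPa.
Initial effective stress: σ'_0 = σ_v − u = 91.05 − 25.997 = 65.053 kPa.
Stress increase at mid-clay by the 2:1 spreading method:
Δσ ≈ qD²/(D+z)² = 263×4.3²/(4.3+4.65)² = 60.708 kPa
Final effective stress: σ'_f = σ'_0 + Δσ = 65.053 + 60.708 = 125.76 kPa.
Normally consolidated clay, so the full stress increment lies on the virgin compression line:
S_c = C_c·H/(1+e₀)·log₁₀(σ'_f/σ'_0) = 0.23×2.3/(1+1.07)×log₁₀(125.76/65.053)
    = 0.25556 × 0.28628 = 0.07316 m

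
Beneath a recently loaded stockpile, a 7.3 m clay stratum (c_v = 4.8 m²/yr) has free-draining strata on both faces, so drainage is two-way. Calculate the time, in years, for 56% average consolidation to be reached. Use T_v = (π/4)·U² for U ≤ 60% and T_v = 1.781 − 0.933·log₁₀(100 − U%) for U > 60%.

Drainage path length: H_d = H/2 = 3.65 m (double drainage).
U ≤ 60%: T_v = (π/4)·U² = (π/4)×0.56² = 0.2463.
t = T_v·H_d²/c_v = 0.2463×3.65²/4.8 = 0.6836 years.

t ≈ 0.684 years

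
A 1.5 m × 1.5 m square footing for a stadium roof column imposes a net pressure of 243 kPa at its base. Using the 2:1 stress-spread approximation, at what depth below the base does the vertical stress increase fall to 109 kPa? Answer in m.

z ≈ 0.74 m

2:1 spreading — at depth z the loaded area has grown by z in each plan dimension:
qB²/(B+z)² = Δσ_z ⇒ z = B(√(q/Δσ_z) − 1) = 1.5×(√(243/109) − 1) = 0.7397 m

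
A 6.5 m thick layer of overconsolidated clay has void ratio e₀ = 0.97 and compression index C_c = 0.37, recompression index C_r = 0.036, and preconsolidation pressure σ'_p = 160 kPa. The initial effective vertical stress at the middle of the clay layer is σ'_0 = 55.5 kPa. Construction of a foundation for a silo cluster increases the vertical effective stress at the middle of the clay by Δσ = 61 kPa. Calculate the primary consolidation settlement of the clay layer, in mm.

Final effective stress: σ'_f = 55.5 + 61 = 116.5 kPa.
σ'_f = 116.5 ≤ σ'_p = 160 kPa, so the clay remains overconsolidated and only the recompression index applies:
S_c = C_r·H/(1+e₀)·log₁₀(σ'_f/σ'_0) = 0.036×6.5/1.97×log₁₀(116.5/55.5)
    = 0.11878 × 0.32203 = 0.03825 m

S_c ≈ 38.3 mm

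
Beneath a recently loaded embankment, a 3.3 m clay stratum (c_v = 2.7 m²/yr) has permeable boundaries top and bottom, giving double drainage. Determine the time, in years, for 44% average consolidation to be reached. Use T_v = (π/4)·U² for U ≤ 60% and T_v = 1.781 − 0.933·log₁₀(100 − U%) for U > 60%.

t ≈ 0.153 years

Drainage path length: H_d = H/2 = 1.65 m (double drainage).
U ≤ 60%: T_v = (π/4)·U² = (π/4)×0.44² = 0.15205.
t = T_v·H_d²/c_v = 0.15205×1.65²/2.7 = 0.1533 years.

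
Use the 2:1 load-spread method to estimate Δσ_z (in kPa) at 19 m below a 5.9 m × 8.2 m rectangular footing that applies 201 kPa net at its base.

By the 2:1 method the load spreads at 1 horizontal : 2 vertical, so at depth z the loaded area has grown by z in each plan dimension:
Δσ = qBL/((B+z)(L+z)) = 201×5.9×8.2/((5.9+19)(8.2+19)) = 14.358 kPa

Δσ_z ≈ 14.4 kPa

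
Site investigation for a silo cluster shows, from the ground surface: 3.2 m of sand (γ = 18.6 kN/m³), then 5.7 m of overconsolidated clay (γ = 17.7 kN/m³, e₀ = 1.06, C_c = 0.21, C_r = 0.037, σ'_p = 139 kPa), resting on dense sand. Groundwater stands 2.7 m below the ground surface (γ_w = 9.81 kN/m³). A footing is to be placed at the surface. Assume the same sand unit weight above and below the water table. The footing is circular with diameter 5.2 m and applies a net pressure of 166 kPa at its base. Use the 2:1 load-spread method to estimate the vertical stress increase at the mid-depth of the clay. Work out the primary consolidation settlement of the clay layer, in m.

S_c ≈ 0.0168 m

Mid-depth of clay below the ground surface: z = 3.2 + 5.7/2 = 6.05 m.
Total vertical stress at mid-clay: σ_v = 18.6×3.2 + 17.7×2.85 = 109.97 kPa.
Pore pressure: u = 9.81×(6.05 − 2.7) = 32.864 kPa.
Initial effective stress: σ'_0 = σ_v − u = 109.97 − 32.864 = 77.106 kPa.
Stress increase at mid-clay by the 2:1 spreading method:
Δσ ≈ qD²/(D+z)² = 166×5.2²/(5.2+6.05)² = 35.466 kPa
Final effective stress: σ'_f = 77.106 + 35.466 = 112.57 kPa.
σ'_f = 112.57 ≤ σ'_p = 139 kPa, so the clay remains overconsolidated and only the recompression index applies:
S_c = C_r·H/(1+e₀)·log₁₀(σ'_f/σ'_0) = 0.037×5.7/2.06×log₁₀(112.57/77.106)
    = 0.10238 × 0.16433 = 0.01682 m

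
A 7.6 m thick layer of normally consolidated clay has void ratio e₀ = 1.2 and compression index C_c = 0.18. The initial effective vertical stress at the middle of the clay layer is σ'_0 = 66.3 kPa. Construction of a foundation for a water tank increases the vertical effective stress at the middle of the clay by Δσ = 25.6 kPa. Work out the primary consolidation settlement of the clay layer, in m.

Final effective stress: σ'_f = σ'_0 + Δσ = 66.3 + 25.6 = 91.9 kPa.
Normally consolidated clay, so the full stress increment lies on the virgin compression line:
S_c = C_c·H/(1+e₀)·log₁₀(σ'_f/σ'_0) = 0.18×7.6/(1+1.2)×log₁₀(91.9/66.3)
    = 0.62182 × 0.1418 = 0.08817 m

S_c ≈ 0.0882 m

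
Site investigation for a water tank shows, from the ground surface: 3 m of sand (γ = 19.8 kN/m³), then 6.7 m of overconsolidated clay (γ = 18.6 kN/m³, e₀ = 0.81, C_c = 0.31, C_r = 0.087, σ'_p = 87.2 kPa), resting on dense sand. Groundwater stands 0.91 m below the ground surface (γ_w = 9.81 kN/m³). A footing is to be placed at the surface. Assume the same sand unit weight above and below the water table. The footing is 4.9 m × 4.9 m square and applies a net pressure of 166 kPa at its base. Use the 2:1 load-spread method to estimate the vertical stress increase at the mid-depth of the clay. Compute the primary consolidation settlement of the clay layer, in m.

Mid-depth of clay below the ground surface: z = 3 + 6.7/2 = 6.35 m.
Total vertical stress at mid-clay: σ_v = 19.8×3 + 18.6×3.35 = 121.71 kPa.
Pore pressure: u = 9.81×(6.35 − 0.91) = 53.366 kPa.
Initial effective stress: σ'_0 = σ_v − u = 121.71 − 53.366 = 68.344 kPa.
Stress increase at mid-clay by the 2:1 spreading method:
Δσ = qBL/((B+z)(L+z)) = 166×4.9×4.9/((4.9+6.35)(4.9+6.35)) = 31.492 kPa
Final effective stress: σ'_f = 68.344 + 31.492 = 99.836 kPa.
σ'_f = 99.836 > σ'_p = 87.2 kPa, so the stress path crosses the preconsolidation pressure — recompression up to σ'_p, then virgin compression beyond:
S_c = H/(1+e₀)·[C_r·log₁₀(σ'_p/σ'_0) + C_c·log₁₀(σ'_f/σ'_p)]
    = 6.7/1.81 × [0.087×log₁₀(87.2/68.344) + 0.31×log₁₀(99.836/87.2)]
    = 3.7017 × [0.009206 + 0.018219] = 0.1015 m

S_c ≈ 0.102 m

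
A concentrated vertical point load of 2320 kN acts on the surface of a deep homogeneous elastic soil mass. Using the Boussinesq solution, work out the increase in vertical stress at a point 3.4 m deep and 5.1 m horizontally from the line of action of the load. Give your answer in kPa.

Δσ_z ≈ 5.03 kPa

Boussinesq vertical stress below a point load on an elastic half-space:
Δσ_z = 3P/(2πz²) · [1 + (r/z)²]^(−5/2)
r/z = 5.1/3.4 = 1.5; [1+(r/z)²]^(−5/2) = 0.052516.
Δσ_z = 3×2320/(2π×3.4²) × 0.052516 = 95.823 × 0.052516 = 5.032 kPa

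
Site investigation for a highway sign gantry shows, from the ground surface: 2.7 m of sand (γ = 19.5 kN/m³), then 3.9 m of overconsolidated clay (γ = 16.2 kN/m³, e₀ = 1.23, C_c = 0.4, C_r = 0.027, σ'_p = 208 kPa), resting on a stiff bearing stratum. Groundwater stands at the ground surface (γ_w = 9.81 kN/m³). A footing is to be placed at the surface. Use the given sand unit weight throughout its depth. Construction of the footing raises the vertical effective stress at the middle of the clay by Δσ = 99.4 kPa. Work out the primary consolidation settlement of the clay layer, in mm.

S_c ≈ 26.1 mm

Mid-depth of clay below the ground surface: z = 2.7 + 3.9/2 = 4.65 m.
Total vertical stress at mid-clay: σ_v = 19.5×2.7 + 16.2×1.95 = 84.24 kPa.
Pore pressure: u = 9.81×(4.65 − 0) = 45.617 kPa.
Initial effective stress: σ'_0 = σ_v − u = 84.24 − 45.617 = 38.623 kPa.
Final effective stress: σ'_f = 38.623 + 99.4 = 138.02 kPa.
σ'_f = 138.02 ≤ σ'_p = 208 kPa, so the clay remains overconsolidated and only the recompression index applies:
S_c = C_r·H/(1+e₀)·log₁₀(σ'_f/σ'_0) = 0.027×3.9/2.23×log₁₀(138.02/38.623)
    = 0.04722 × 0.5531 = 0.02612 m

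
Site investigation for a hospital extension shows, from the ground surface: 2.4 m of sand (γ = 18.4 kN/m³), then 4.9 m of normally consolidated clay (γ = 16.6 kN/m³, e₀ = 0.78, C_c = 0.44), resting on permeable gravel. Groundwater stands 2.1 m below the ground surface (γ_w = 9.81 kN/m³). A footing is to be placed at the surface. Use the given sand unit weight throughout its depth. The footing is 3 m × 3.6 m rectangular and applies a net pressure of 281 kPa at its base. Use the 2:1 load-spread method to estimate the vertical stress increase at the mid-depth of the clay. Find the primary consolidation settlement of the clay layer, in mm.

S_c ≈ 306 mm

Mid-depth of clay below the ground surface: z = 2.4 + 4.9/2 = 4.85 m.
Total vertical stress at mid-clay: σ_v = 18.4×2.4 + 16.6×2.45 = 84.83 kPa.
Pore pressure: u = 9.81×(4.85 − 2.1) = 26.978 kPa.
Initial effective stress: σ'_0 = σ_v − u = 84.83 − 26.978 = 57.852 kPa.
Stress increase at mid-clay by the 2:1 spreading method:
Δσ = qBL/((B+z)(L+z)) = 281×3×3.6/((3+4.85)(3.6+4.85)) = 45.751 kPa
Final effective stress: σ'_f = σ'_0 + Δσ = 57.852 + 45.751 = 103.6 kPa.
Normally consolidated clay, so the full stress increment lies on the virgin compression line:
S_c = C_c·H/(1+e₀)·log₁₀(σ'_f/σ'_0) = 0.44×4.9/(1+0.78)×log₁₀(103.6/57.852)
    = 1.2112 × 0.25304 = 0.3065 m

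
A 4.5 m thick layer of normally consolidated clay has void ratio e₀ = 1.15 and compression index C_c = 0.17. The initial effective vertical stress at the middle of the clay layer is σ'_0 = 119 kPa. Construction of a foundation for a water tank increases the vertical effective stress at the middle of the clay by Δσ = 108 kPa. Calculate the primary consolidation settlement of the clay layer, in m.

Final effective stress: σ'_f = σ'_0 + Δσ = 119 + 108 = 227 kPa.
Normally consolidated clay, so the full stress increment lies on the virgin compression line:
S_c = C_c·H/(1+e₀)·log₁₀(σ'_f/σ'_0) = 0.17×4.5/(1+1.15)×log₁₀(227/119)
    = 0.35581 × 0.28048 = 0.0998 m

S_c ≈ 0.0998 m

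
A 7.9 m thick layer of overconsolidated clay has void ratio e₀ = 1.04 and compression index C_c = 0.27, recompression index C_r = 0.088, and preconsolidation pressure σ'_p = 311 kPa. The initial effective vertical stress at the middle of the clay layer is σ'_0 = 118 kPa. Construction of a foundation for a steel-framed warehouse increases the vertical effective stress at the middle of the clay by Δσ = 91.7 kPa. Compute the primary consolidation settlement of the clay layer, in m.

S_c ≈ 0.0851 m

Final effective stress: σ'_f = 118 + 91.7 = 209.7 kPa.
σ'_f = 209.7 ≤ σ'_p = 311 kPa, so the clay remains overconsolidated and only the recompression index applies:
S_c = C_r·H/(1+e₀)·log₁₀(σ'_f/σ'_0) = 0.088×7.9/2.04×log₁₀(209.7/118)
    = 0.34078 × 0.24972 = 0.0851 m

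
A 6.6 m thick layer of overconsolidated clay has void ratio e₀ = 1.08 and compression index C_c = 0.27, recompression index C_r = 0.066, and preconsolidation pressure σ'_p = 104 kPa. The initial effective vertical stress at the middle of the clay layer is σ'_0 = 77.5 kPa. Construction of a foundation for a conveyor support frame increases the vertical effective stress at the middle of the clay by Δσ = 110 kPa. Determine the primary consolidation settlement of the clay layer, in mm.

S_c ≈ 246 mm

Final effective stress: σ'_f = 77.5 + 110 = 187.5 kPa.
σ'_f = 187.5 > σ'_p = 104 kPa, so the stress path crosses the preconsolidation pressure — recompression up to σ'_p, then virgin compression beyond:
S_c = H/(1+e₀)·[C_r·log₁₀(σ'_p/σ'_0) + C_c·log₁₀(σ'_f/σ'_p)]
    = 6.6/2.08 × [0.066×log₁₀(104/77.5) + 0.27×log₁₀(187.5/104)]
    = 3.1731 × [0.0084303 + 0.069111] = 0.246 m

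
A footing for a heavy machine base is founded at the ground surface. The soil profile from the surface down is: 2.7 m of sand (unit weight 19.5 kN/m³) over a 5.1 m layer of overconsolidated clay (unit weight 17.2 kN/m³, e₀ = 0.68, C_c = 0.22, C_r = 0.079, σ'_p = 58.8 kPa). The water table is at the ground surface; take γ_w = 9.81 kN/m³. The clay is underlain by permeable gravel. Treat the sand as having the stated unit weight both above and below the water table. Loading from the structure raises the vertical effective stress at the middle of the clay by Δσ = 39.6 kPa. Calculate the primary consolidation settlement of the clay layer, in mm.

Mid-depth of clay below the ground surface: z = 2.7 + 5.1/2 = 5.25 m.
Total vertical stress at mid-clay: σ_v = 19.5×2.7 + 17.2×2.55 = 96.51 kPa.
Pore pressure: u = 9.81×(5.25 − 0) = 51.503 kPa.
Initial effective stress: σ'_0 = σ_v − u = 96.51 − 51.503 = 45.007 kPa.
Final effective stress: σ'_f = 45.007 + 39.6 = 84.607 kPa.
σ'_f = 84.607 > σ'_p = 58.8 kPa, so the stress path crosses the preconsolidation pressure — recompression up to σ'_p, then virgin compression beyond:
S_c = H/(1+e₀)·[C_r·log₁₀(σ'_p/σ'_0) + C_c·log₁₀(σ'_f/σ'_p)]
    = 5.1/1.68 × [0.079×log₁₀(58.8/45.007) + 0.22×log₁₀(84.607/58.8)]
    = 3.0357 × [0.0091717 + 0.034766] = 0.1334 m

S_c ≈ 133 mm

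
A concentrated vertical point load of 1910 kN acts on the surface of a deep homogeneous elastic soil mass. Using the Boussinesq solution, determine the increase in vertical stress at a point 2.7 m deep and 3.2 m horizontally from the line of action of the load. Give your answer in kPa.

Boussinesq vertical stress below a point load on an elastic half-space:
Δσ_z = 3P/(2πz²) · [1 + (r/z)²]^(−5/2)
r/z = 3.2/2.7 = 1.1852; [1+(r/z)²]^(−5/2) = 0.11152.
Δσ_z = 3×1910/(2π×2.7²) × 0.11152 = 125.1 × 0.11152 = 13.95 kPa

Δσ_z ≈ 14 kPa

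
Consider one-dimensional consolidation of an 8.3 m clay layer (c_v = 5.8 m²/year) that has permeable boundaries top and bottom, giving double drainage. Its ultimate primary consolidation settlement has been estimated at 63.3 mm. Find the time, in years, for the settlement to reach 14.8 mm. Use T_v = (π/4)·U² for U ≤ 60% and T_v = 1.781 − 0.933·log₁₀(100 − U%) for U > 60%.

Drainage path length: H_d = H/2 = 4.15 m (double drainage).
U = S(t)/S_ult = 14.8/63.3 = 0.2338.
U ≤ 60%: T_v = (π/4)·U² = (π/4)×0.23381² = 0.042934.
t = T_v·H_d²/c_v = 0.042934×4.15²/5.8 = 0.1275 years.

t ≈ 0.127 years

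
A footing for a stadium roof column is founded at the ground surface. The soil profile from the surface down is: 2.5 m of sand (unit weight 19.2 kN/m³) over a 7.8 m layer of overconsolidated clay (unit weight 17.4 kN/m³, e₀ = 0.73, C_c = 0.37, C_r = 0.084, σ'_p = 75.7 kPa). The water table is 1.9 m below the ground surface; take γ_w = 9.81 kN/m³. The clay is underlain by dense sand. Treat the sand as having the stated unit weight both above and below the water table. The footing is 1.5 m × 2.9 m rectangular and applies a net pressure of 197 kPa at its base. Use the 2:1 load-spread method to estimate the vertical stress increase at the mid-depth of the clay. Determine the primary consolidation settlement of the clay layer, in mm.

S_c ≈ 78.9 mm

Mid-depth of clay below the ground surface: z = 2.5 + 7.8/2 = 6.4 m.
Total vertical stress at mid-clay: σ_v = 19.2×2.5 + 17.4×3.9 = 115.86 kPa.
Pore pressure: u = 9.81×(6.4 − 1.9) = 44.145 kPa.
Initial effective stress: σ'_0 = σ_v − u = 115.86 − 44.145 = 71.715 kPa.
Stress increase at mid-clay by the 2:1 spreading method:
Δσ = qBL/((B+z)(L+z)) = 197×1.5×2.9/((1.5+6.4)(2.9+6.4)) = 11.664 kPa
Final effective stress: σ'_f = 71.715 + 11.664 = 83.379 kPa.
σ'_f = 83.379 > σ'_p = 75.7 kPa, so the stress path crosses the preconsolidation pressure — recompression up to σ'_p, then virgin compression beyond:
S_c = H/(1+e₀)·[C_r·log₁₀(σ'_p/σ'_0) + C_c·log₁₀(σ'_f/σ'_p)]
    = 7.8/1.73 × [0.084×log₁₀(75.7/71.715) + 0.37×log₁₀(83.379/75.7)]
    = 4.5087 × [0.0019728 + 0.015525] = 0.07889 m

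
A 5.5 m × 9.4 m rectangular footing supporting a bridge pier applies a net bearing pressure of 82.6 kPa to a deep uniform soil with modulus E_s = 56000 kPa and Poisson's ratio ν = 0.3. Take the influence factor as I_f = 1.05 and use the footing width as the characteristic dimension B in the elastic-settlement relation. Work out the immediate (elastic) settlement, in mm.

S_e ≈ 7.75 mm

Immediate (elastic) settlement: S_e = q·B·(1−ν²)/E_s · I_f.
S_e = 82.6 × 5.5 × (1 − 0.3²) / 56000 × 1.05
    = 82.6 × 5.5 × 0.91 / 56000 × 1.05
    = 0.007751 m = 7.751 mm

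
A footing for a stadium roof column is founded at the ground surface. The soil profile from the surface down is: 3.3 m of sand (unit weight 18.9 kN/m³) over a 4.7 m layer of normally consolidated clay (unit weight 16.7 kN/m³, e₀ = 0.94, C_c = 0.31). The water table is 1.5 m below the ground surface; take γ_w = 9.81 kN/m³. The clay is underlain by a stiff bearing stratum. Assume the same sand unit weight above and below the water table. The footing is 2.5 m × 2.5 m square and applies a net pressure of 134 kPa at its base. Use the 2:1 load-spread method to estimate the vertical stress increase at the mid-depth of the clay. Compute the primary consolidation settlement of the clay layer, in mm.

S_c ≈ 61.4 mm

Mid-depth of clay below the ground surface: z = 3.3 + 4.7/2 = 5.65 m.
Total vertical stress at mid-clay: σ_v = 18.9×3.3 + 16.7×2.35 = 101.61 kPa.
Pore pressure: u = 9.81×(5.65 − 1.5) = 40.712 kPa.
Initial effective stress: σ'_0 = σ_v − u = 101.61 − 40.712 = 60.898 kPa.
Stress increase at mid-clay by the 2:1 spreading method:
Δσ = qBL/((B+z)(L+z)) = 134×2.5×2.5/((2.5+5.65)(2.5+5.65)) = 12.609 kPa
Final effective stress: σ'_f = σ'_0 + Δσ = 60.898 + 12.609 = 73.507 kPa.
Normally consolidated clay, so the full stress increment lies on the virgin compression line:
S_c = C_c·H/(1+e₀)·log₁₀(σ'_f/σ'_0) = 0.31×4.7/(1+0.94)×log₁₀(73.507/60.898)
    = 0.75103 × 0.081726 = 0.06138 m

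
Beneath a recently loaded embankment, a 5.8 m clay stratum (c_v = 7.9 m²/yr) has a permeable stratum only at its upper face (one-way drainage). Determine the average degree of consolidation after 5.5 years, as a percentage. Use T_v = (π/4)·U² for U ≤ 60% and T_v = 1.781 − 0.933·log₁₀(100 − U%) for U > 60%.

U ≈ 96.7 %

Drainage path length: H_d = H = 5.8 m (single drainage).
T_v = c_v·t/H_d² = 7.9×5.5/5.8² = 1.2916.
T_v = 1.2916 corresponds to the U > 60% branch:
U = 1 − 10^((1.781 − T_v)/0.933)/100 = 0.9665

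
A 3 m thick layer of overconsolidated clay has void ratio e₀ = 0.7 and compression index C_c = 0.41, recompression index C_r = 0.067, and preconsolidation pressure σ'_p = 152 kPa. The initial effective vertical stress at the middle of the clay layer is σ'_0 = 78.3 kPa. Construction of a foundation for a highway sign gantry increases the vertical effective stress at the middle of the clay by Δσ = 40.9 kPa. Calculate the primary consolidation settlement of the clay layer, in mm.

Final effective stress: σ'_f = 78.3 + 40.9 = 119.2 kPa.
σ'_f = 119.2 ≤ σ'_p = 152 kPa, so the clay remains overconsolidated and only the recompression index applies:
S_c = C_r·H/(1+e₀)·log₁₀(σ'_f/σ'_0) = 0.067×3/1.7×log₁₀(119.2/78.3)
    = 0.11823 × 0.18251 = 0.02158 m

S_c ≈ 21.6 mm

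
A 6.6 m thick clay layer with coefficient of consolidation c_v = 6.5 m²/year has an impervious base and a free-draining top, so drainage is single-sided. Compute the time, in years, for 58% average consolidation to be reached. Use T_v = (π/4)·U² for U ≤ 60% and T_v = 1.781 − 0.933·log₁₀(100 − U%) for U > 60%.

t ≈ 1.77 years

Drainage path length: H_d = H = 6.6 m (single drainage).
U ≤ 60%: T_v = (π/4)·U² = (π/4)×0.58² = 0.26421.
t = T_v·H_d²/c_v = 0.26421×6.6²/6.5 = 1.771 years.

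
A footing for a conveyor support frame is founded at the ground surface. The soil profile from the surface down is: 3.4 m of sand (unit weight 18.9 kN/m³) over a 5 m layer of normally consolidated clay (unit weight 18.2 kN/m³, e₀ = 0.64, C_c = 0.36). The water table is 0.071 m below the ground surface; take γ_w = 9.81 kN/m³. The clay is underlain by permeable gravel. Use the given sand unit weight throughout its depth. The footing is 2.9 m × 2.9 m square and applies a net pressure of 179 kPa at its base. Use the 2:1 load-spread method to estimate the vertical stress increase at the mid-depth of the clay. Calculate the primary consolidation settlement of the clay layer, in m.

Mid-depth of clay below the ground surface: z = 3.4 + 5/2 = 5.9 m.
Total vertical stress at mid-clay: σ_v = 18.9×3.4 + 18.2×2.5 = 109.76 kPa.
Pore pressure: u = 9.81×(5.9 − 0.071) = 57.182 kPa.
Initial effective stress: σ'_0 = σ_v − u = 109.76 − 57.182 = 52.578 kPa.
Stress increase at mid-clay by the 2:1 spreading method:
Δσ = qBL/((B+z)(L+z)) = 179×2.9×2.9/((2.9+5.9)(2.9+5.9)) = 19.439 kPa
Final effective stress: σ'_f = σ'_0 + Δσ = 52.578 + 19.439 = 72.017 kPa.
Normally consolidated clay, so the full stress increment lies on the virgin compression line:
S_c = C_c·H/(1+e₀)·log₁₀(σ'_f/σ'_0) = 0.36×5/(1+0.64)×log₁₀(72.017/52.578)
    = 1.0976 × 0.13663 = 0.15 m

S_c ≈ 0.15 m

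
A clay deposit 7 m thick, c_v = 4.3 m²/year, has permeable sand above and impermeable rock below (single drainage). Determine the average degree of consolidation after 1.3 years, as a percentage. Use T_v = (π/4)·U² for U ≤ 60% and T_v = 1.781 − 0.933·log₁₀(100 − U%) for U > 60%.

U ≈ 38.1 %

Drainage path length: H_d = H = 7 m (single drainage).
T_v = c_v·t/H_d² = 4.3×1.3/7² = 0.11408.
T_v = 0.11408 corresponds to the U ≤ 60% branch:
U = √(4T_v/π) = 0.3811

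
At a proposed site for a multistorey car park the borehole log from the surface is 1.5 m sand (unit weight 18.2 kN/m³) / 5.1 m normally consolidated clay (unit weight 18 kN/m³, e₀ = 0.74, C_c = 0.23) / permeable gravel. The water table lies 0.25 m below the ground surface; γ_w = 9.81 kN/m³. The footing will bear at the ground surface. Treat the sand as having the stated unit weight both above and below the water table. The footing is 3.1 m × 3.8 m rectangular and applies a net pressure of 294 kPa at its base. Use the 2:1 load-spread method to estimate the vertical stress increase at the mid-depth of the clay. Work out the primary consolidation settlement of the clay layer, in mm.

S_c ≈ 293 mm

Mid-depth of clay below the ground surface: z = 1.5 + 5.1/2 = 4.05 m.
Total vertical stress at mid-clay: σ_v = 18.2×1.5 + 18×2.55 = 73.2 kPa.
Pore pressure: u = 9.81×(4.05 − 0.25) = 37.278 kPa.
Initial effective stress: σ'_0 = σ_v − u = 73.2 − 37.278 = 35.922 kPa.
Stress increase at mid-clay by the 2:1 spreading method:
Δσ = qBL/((B+z)(L+z)) = 294×3.1×3.8/((3.1+4.05)(3.8+4.05)) = 61.705 kPa
Final effective stress: σ'_f = σ'_0 + Δσ = 35.922 + 61.705 = 97.627 kPa.
Normally consolidated clay, so the full stress increment lies on the virgin compression line:
S_c = C_c·H/(1+e₀)·log₁₀(σ'_f/σ'_0) = 0.23×5.1/(1+0.74)×log₁₀(97.627/35.922)
    = 0.67414 × 0.43421 = 0.2927 m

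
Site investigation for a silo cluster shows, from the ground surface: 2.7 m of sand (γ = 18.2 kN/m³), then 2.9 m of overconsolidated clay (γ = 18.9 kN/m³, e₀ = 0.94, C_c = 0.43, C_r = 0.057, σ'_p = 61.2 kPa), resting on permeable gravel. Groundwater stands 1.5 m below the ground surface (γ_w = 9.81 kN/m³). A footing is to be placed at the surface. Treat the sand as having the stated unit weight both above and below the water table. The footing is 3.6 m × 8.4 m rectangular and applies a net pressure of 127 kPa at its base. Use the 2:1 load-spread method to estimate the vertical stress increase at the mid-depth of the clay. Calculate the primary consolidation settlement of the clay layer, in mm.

S_c ≈ 115 mm

Mid-depth of clay below the ground surface: z = 2.7 + 2.9/2 = 4.15 m.
Total vertical stress at mid-clay: σ_v = 18.2×2.7 + 18.9×1.45 = 76.545 kPa.
Pore pressure: u = 9.81×(4.15 − 1.5) = 25.997 kPa.
Initial effective stress: σ'_0 = σ_v − u = 76.545 − 25.997 = 50.548 kPa.
Stress increase at mid-clay by the 2:1 spreading method:
Δσ = qBL/((B+z)(L+z)) = 127×3.6×8.4/((3.6+4.15)(8.4+4.15)) = 39.486 kPa
Final effective stress: σ'_f = 50.548 + 39.486 = 90.034 kPa.
σ'_f = 90.034 > σ'_p = 61.2 kPa, so the stress path crosses the preconsolidation pressure — recompression up to σ'_p, then virgin compression beyond:
S_c = H/(1+e₀)·[C_r·log₁₀(σ'_p/σ'_0) + C_c·log₁₀(σ'_f/σ'_p)]
    = 2.9/1.94 × [0.057×log₁₀(61.2/50.548) + 0.43×log₁₀(90.034/61.2)]
    = 1.4948 × [0.0047337 + 0.072092] = 0.1148 m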